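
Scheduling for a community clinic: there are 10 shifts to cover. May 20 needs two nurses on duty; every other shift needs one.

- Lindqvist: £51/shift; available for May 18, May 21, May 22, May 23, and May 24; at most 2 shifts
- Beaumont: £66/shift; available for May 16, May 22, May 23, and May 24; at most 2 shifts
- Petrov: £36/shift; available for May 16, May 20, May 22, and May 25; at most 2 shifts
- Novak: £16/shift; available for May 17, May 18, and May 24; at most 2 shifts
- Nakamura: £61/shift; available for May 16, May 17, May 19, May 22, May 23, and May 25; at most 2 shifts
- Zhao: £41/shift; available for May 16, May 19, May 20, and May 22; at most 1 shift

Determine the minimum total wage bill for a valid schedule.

£501

May 20 can only be covered by Petrov and Zhao, so that assignment is forced.
May 21 can only be covered by Lindqvist, so that assignment is forced.
Picking the cheapest available nurse for each shift independently would cost £376, but that ignores the shift limits.
An optimal schedule: May 16→Beaumont, May 17→Novak, May 18→Lindqvist, May 19→Nakamura, May 20→Petrov+Zhao, May 21→Lindqvist, May 22→Nakamura, May 23→Beaumont, May 24→Novak, May 25→Petrov.
Total: 66 + 16 + 51 + 61 + 36 + 41 + 51 + 61 + 66 + 16 + 36 = £501.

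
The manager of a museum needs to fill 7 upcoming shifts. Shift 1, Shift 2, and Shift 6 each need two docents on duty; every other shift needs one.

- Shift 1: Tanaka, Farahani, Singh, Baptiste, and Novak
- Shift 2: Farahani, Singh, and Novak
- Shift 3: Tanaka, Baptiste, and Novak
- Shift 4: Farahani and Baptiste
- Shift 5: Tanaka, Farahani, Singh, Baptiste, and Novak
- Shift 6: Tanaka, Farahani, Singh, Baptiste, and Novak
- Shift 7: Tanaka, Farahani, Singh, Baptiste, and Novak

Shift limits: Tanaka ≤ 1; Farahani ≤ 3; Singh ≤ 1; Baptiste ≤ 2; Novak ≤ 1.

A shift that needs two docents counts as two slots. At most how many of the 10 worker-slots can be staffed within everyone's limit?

Total capacity across all docents is 1+3+1+2+1 = 8, and 10 slots are needed, so at most 8 can be filled.
An assignment achieving 8: Shift 1→Farahani+Baptiste, Shift 2→Farahani+Singh, Shift 3→Tanaka, Shift 4→Farahani, Shift 5→Baptiste, Shift 6→Novak.
Loads: Tanaka 1/1, Farahani 3/3, Singh 1/1, Baptiste 2/2, Novak 1/1.

8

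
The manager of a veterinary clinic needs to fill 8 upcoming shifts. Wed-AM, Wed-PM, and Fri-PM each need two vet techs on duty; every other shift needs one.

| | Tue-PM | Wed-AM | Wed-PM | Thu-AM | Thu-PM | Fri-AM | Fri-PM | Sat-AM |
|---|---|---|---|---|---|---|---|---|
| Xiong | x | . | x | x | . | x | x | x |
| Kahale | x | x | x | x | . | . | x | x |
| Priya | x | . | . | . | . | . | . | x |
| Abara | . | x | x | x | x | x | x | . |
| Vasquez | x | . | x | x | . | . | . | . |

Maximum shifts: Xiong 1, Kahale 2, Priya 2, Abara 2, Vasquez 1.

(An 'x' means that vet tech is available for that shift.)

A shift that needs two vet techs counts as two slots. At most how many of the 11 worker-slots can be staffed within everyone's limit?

Total capacity across all vet techs is 1+2+2+2+1 = 8, and 11 slots are needed, so at most 8 can be filled.
An assignment achieving 8: Tue-PM→Priya, Wed-AM→Kahale+Abara, Wed-PM→Vasquez, Thu-PM→Abara, Fri-AM→Xiong, Fri-PM→Kahale, Sat-AM→Priya.
Loads: Xiong 1/1, Kahale 2/2, Priya 2/2, Abara 2/2, Vasquez 1/1.

8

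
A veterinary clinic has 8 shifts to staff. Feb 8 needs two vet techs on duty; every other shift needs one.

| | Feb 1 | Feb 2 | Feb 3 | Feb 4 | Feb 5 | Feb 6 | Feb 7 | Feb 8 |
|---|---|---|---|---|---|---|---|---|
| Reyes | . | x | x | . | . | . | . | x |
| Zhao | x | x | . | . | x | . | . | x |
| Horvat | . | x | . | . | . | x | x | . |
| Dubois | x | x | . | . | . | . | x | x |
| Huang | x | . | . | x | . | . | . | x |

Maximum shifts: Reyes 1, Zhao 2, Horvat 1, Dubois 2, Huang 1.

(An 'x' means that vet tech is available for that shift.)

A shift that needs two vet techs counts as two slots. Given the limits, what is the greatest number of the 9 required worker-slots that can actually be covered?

Total capacity across all vet techs is 1+2+1+2+1 = 7, and 9 slots are needed, so at most 7 can be filled.
An assignment achieving 7: Feb 1→Zhao, Feb 2→Dubois, Feb 3→Reyes, Feb 4→Huang, Feb 5→Zhao, Feb 6→Horvat, Feb 7→Dubois.
Loads: Reyes 1/1, Zhao 2/2, Horvat 1/1, Dubois 2/2, Huang 1/1.

7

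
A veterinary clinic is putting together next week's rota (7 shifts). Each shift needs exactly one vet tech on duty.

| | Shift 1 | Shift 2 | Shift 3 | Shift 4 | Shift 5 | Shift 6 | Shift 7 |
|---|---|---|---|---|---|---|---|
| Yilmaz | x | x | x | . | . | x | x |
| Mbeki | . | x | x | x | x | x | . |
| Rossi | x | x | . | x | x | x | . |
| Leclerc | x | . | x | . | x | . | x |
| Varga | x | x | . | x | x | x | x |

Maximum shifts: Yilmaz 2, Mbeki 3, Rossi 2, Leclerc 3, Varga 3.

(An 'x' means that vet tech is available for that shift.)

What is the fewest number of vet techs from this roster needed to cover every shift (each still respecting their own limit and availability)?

7 slots to fill and no one can take more than 3, so at least ⌈7/3⌉ = 3 vet techs are needed.
Yilmaz, Mbeki, and Rossi alone can cover everything: Shift 1→Yilmaz, Shift 2→Rossi, Shift 3→Mbeki, Shift 4→Mbeki, Shift 5→Mbeki, Shift 6→Rossi, Shift 7→Yilmaz.

3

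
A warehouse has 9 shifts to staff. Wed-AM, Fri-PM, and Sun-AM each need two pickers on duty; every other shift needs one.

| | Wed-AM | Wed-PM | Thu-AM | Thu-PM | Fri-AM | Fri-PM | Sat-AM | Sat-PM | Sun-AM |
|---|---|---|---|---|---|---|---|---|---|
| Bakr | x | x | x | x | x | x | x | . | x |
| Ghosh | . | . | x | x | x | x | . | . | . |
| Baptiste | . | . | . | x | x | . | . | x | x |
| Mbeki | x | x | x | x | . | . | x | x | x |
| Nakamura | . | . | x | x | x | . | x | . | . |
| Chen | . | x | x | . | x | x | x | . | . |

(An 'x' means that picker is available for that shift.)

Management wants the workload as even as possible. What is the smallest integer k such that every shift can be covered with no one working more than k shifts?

With 6 pickers and 12 worker-slots to fill, someone must work at least ⌈12/6⌉ = 2 shifts, so k ≥ 2.
k = 2 works: Wed-AM→Bakr+Mbeki, Wed-PM→Bakr, Thu-AM→Ghosh, Thu-PM→Nakamura, Fri-AM→Chen, Fri-PM→Ghosh+Chen, Sat-AM→Nakamura, Sat-PM→Baptiste, Sun-AM→Baptiste+Mbeki.
Loads: Bakr 2, Ghosh 2, Baptiste 2, Mbeki 2, Nakamura 2, Chen 2 — all ≤ 2.

2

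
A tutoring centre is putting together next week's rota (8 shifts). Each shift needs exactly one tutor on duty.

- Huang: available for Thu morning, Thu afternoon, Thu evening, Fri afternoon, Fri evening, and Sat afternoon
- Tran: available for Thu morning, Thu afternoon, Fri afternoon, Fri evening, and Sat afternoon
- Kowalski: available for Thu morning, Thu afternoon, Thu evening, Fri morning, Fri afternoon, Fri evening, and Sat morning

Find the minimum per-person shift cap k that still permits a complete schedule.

3

With 3 tutors and 8 worker-slots to fill, someone must work at least ⌈8/3⌉ = 3 shifts, so k ≥ 3.
k = 3 works: Thu morning→Huang, Thu afternoon→Tran, Thu evening→Huang, Fri morning→Kowalski, Fri afternoon→Tran, Fri evening→Tran, Sat morning→Kowalski, Sat afternoon→Huang.
Loads: Huang 3, Tran 3, Kowalski 2 — all ≤ 3.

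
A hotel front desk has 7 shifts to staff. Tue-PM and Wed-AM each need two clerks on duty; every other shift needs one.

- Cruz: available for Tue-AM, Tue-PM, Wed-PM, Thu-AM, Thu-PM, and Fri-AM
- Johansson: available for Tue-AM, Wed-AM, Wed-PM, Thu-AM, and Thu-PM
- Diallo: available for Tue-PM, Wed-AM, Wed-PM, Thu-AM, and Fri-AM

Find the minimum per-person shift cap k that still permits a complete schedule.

With 3 clerks and 9 worker-slots to fill, someone must work at least ⌈9/3⌉ = 3 shifts, so k ≥ 3.
k = 3 works: Tue-AM→Cruz, Tue-PM→Cruz+Diallo, Wed-AM→Johansson+Diallo, Wed-PM→Johansson, Thu-AM→Johansson, Thu-PM→Cruz, Fri-AM→Diallo.
Loads: Cruz 3, Johansson 3, Diallo 3 — all ≤ 3.

3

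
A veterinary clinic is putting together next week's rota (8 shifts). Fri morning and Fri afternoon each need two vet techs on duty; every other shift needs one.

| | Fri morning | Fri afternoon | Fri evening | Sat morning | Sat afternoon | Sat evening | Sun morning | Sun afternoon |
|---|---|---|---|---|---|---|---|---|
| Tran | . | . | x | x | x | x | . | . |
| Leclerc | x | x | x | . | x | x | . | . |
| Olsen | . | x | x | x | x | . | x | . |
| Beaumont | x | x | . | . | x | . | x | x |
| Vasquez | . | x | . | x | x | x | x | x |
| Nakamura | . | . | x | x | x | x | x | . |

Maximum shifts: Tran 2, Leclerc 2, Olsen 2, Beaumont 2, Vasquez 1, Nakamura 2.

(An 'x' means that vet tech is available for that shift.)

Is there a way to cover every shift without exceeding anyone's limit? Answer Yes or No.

Yes

Fri morning can only be covered by Leclerc and Beaumont, so that assignment is forced.
One valid schedule: Fri morning→Leclerc+Beaumont, Fri afternoon→Olsen+Vasquez, Fri evening→Tran, Sat morning→Tran, Sat afternoon→Nakamura, Sat evening→Leclerc, Sun morning→Olsen, Sun afternoon→Beaumont.
Loads: Tran 2/2, Leclerc 2/2, Olsen 2/2, Beaumont 2/2, Vasquez 1/1, Nakamura 1/2 — all within limits.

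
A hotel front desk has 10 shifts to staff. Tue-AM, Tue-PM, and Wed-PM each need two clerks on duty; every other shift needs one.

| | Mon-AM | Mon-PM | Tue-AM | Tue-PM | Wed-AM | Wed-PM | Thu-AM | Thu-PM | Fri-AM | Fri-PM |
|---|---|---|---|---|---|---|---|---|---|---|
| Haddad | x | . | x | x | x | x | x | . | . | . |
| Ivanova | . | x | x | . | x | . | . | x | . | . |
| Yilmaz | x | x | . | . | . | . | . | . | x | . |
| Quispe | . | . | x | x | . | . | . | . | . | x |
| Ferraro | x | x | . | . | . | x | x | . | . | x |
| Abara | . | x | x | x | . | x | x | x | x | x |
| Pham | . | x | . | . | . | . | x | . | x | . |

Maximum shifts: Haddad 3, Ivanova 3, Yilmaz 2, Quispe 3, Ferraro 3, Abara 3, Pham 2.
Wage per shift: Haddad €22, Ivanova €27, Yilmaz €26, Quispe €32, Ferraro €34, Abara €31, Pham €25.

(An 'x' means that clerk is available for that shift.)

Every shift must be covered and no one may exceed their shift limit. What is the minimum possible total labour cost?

Picking the cheapest available clerk for each shift independently would cost €329, but that ignores the shift limits.
An optimal schedule: Mon-AM→Yilmaz, Mon-PM→Yilmaz, Tue-AM→Haddad+Ivanova, Tue-PM→Haddad+Abara, Wed-AM→Ivanova, Wed-PM→Haddad+Abara, Thu-AM→Pham, Thu-PM→Ivanova, Fri-AM→Pham, Fri-PM→Abara.
Total: 26 + 26 + 22 + 27 + 22 + 31 + 27 + 22 + 31 + 25 + 27 + 25 + 31 = €342.

€342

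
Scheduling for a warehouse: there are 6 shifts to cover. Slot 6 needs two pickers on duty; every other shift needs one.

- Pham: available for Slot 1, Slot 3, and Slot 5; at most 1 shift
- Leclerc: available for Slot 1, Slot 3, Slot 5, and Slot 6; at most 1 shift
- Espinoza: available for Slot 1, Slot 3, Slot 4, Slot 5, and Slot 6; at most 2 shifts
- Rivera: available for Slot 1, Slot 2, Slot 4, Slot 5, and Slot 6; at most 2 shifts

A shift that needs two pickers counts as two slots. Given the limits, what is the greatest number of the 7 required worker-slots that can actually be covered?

6

Total capacity across all pickers is 1+1+2+2 = 6, and 7 slots are needed, so at most 6 can be filled.
An assignment achieving 6: Slot 1→Rivera, Slot 2→Rivera, Slot 3→Pham, Slot 4→Espinoza, Slot 6→Leclerc+Espinoza.
Loads: Pham 1/1, Leclerc 1/1, Espinoza 2/2, Rivera 2/2.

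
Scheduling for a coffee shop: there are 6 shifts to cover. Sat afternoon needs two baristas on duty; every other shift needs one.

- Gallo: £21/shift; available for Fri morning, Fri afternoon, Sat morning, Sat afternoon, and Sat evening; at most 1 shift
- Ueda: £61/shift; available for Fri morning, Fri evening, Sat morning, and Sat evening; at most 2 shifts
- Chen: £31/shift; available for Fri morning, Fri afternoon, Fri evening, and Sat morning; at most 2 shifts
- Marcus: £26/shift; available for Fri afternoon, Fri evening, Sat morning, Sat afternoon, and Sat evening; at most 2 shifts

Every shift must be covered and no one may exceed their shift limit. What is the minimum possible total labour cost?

Sat afternoon can only be covered by Gallo and Marcus, so that assignment is forced.
Picking the cheapest available barista for each shift independently would cost £157, but that ignores the shift limits.
An optimal schedule: Fri morning→Ueda, Fri afternoon→Chen, Fri evening→Ueda, Sat morning→Chen, Sat afternoon→Gallo+Marcus, Sat evening→Marcus.
Total: 61 + 31 + 61 + 31 + 21 + 26 + 26 = £257.

£257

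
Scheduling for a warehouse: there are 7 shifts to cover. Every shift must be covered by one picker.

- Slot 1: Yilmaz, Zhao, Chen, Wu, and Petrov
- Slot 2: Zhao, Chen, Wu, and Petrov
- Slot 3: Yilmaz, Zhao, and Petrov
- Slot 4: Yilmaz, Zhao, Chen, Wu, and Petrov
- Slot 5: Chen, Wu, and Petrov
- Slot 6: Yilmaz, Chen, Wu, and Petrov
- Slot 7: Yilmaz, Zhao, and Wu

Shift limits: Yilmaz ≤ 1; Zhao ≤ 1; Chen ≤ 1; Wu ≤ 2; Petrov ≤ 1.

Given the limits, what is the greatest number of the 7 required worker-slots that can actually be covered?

6

Total capacity across all pickers is 1+1+1+2+1 = 6, and 7 slots are needed, so at most 6 can be filled.
An assignment achieving 6: Slot 1→Petrov, Slot 2→Wu, Slot 3→Yilmaz, Slot 5→Chen, Slot 6→Wu, Slot 7→Zhao.
Loads: Yilmaz 1/1, Zhao 1/1, Chen 1/1, Wu 2/2, Petrov 1/1.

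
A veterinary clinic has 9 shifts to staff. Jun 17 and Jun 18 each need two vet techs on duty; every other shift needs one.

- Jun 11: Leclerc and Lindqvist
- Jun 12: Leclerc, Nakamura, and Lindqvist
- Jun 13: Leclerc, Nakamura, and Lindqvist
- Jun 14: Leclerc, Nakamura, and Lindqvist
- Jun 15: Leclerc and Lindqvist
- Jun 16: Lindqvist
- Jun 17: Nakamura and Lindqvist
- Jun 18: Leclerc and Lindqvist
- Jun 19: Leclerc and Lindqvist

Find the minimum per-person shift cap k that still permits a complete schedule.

4

With 3 vet techs and 11 worker-slots to fill, someone must work at least ⌈11/3⌉ = 4 shifts, so k ≥ 4.
k = 4 works: Jun 11→Leclerc, Jun 12→Nakamura, Jun 13→Nakamura, Jun 14→Nakamura, Jun 15→Leclerc, Jun 16→Lindqvist, Jun 17→Nakamura+Lindqvist, Jun 18→Leclerc+Lindqvist, Jun 19→Leclerc.
Loads: Leclerc 4, Nakamura 4, Lindqvist 3 — all ≤ 4.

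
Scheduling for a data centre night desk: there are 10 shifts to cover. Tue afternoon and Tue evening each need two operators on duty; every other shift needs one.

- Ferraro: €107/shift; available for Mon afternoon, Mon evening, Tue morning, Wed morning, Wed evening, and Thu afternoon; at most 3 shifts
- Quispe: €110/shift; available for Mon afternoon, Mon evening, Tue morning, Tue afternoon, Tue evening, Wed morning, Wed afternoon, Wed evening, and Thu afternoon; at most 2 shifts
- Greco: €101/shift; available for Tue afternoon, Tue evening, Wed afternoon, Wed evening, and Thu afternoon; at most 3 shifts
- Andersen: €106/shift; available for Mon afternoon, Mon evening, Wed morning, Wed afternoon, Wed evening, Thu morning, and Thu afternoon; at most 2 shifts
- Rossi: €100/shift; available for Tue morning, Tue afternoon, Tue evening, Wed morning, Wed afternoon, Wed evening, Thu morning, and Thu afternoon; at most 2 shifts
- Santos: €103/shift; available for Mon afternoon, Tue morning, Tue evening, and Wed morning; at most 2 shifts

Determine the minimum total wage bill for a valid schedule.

€1242

Picking the cheapest available operator for each shift independently would cost €1211, but that ignores the shift limits.
An optimal schedule: Mon afternoon→Santos, Mon evening→Andersen, Tue morning→Ferraro, Tue afternoon→Rossi+Greco, Tue evening→Greco+Santos, Wed morning→Andersen, Wed afternoon→Greco, Wed evening→Ferraro, Thu morning→Rossi, Thu afternoon→Ferraro.
Total: 103 + 106 + 107 + 100 + 101 + 101 + 103 + 106 + 101 + 107 + 100 + 107 = €1242.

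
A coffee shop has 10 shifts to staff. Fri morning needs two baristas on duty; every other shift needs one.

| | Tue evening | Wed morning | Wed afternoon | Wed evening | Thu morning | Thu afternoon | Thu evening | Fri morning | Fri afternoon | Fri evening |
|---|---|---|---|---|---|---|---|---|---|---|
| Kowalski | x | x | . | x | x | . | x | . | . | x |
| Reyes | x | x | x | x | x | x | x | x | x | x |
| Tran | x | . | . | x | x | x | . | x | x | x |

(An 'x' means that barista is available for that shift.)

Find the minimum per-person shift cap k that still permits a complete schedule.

With 3 baristas and 11 worker-slots to fill, someone must work at least ⌈11/3⌉ = 4 shifts, so k ≥ 4.
k = 4 works: Tue evening→Kowalski, Wed morning→Kowalski, Wed afternoon→Reyes, Wed evening→Kowalski, Thu morning→Tran, Thu afternoon→Reyes, Thu evening→Kowalski, Fri morning→Reyes+Tran, Fri afternoon→Reyes, Fri evening→Tran.
Loads: Kowalski 4, Reyes 4, Tran 3 — all ≤ 4.

4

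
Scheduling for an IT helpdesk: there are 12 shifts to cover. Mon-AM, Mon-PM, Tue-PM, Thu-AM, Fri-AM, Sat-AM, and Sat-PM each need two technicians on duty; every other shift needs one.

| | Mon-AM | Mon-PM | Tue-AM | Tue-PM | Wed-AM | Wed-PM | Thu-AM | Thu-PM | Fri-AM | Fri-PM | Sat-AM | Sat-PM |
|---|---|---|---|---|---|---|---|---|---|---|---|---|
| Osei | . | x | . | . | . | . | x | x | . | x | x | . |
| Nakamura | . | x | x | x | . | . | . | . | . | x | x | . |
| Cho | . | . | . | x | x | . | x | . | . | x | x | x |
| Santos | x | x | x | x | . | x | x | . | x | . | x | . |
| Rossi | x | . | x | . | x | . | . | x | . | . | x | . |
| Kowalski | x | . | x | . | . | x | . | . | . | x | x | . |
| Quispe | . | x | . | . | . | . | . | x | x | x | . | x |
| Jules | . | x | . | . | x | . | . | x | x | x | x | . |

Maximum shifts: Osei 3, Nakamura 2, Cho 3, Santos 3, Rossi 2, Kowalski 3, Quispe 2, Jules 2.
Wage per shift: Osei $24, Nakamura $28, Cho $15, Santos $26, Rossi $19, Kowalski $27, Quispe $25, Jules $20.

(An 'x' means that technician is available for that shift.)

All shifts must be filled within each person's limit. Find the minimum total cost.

Sat-PM can only be covered by Cho and Quispe, so that assignment is forced.
Picking the cheapest available technician for each shift independently would cost $382, but that ignores the shift limits.
An optimal schedule: Mon-AM→Rossi+Santos, Mon-PM→Osei+Nakamura, Tue-AM→Kowalski, Tue-PM→Cho+Santos, Wed-AM→Rossi, Wed-PM→Santos, Thu-AM→Cho+Osei, Thu-PM→Jules, Fri-AM→Jules+Quispe, Fri-PM→Kowalski, Sat-AM→Osei+Kowalski, Sat-PM→Cho+Quispe.
Total: 19 + 26 + 24 + 28 + 27 + 15 + 26 + 19 + 26 + 15 + 24 + 20 + 20 + 25 + 27 + 24 + 27 + 15 + 25 = $432.

$432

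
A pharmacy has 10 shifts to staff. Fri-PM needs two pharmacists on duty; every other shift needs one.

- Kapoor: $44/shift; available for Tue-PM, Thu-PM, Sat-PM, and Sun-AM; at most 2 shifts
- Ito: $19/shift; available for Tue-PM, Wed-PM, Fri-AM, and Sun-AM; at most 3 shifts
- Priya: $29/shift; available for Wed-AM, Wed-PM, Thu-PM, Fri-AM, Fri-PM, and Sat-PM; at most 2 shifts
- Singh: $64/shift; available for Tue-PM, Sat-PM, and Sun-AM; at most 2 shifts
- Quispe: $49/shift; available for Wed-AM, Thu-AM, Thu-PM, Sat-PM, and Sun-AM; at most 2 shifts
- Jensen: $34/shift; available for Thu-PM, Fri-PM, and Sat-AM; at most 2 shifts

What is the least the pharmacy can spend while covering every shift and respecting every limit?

$369

Thu-AM can only be covered by Quispe, so that assignment is forced.
Fri-PM can only be covered by Priya and Jensen, so that assignment is forced.
Sat-AM can only be covered by Jensen, so that assignment is forced.
Picking the cheapest available pharmacist for each shift independently would cost $309, but that ignores the shift limits.
An optimal schedule: Tue-PM→Ito, Wed-AM→Priya, Wed-PM→Ito, Thu-AM→Quispe, Thu-PM→Kapoor, Fri-AM→Ito, Fri-PM→Priya+Jensen, Sat-AM→Jensen, Sat-PM→Kapoor, Sun-AM→Quispe.
Total: 19 + 29 + 19 + 49 + 44 + 19 + 29 + 34 + 34 + 44 + 49 = $369.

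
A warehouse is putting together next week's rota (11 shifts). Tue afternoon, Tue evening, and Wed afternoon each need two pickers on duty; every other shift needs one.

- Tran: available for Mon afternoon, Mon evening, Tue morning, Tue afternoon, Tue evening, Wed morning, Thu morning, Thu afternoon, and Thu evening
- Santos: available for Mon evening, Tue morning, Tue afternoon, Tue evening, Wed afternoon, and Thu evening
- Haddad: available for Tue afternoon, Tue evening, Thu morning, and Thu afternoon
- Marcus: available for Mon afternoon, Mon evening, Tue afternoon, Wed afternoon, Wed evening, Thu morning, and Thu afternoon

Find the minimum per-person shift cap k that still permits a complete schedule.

With 4 pickers and 14 worker-slots to fill, someone must work at least ⌈14/4⌉ = 4 shifts, so k ≥ 4.
k = 4 works: Mon afternoon→Tran, Mon evening→Santos, Tue morning→Tran, Tue afternoon→Santos+Haddad, Tue evening→Santos+Haddad, Wed morning→Tran, Wed afternoon→Santos+Marcus, Wed evening→Marcus, Thu morning→Haddad, Thu afternoon→Haddad, Thu evening→Tran.
Loads: Tran 4, Santos 4, Haddad 4, Marcus 2 — all ≤ 4.

4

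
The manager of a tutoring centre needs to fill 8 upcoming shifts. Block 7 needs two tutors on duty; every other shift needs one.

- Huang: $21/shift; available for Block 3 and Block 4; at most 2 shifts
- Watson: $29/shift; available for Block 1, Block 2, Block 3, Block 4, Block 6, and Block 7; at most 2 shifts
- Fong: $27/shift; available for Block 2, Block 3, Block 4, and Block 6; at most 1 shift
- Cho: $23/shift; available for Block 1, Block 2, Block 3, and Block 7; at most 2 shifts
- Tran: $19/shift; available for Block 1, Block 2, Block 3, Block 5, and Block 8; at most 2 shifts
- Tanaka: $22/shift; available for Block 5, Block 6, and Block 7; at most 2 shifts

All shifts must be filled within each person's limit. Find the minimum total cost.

$197

Block 8 can only be covered by Tran, so that assignment is forced.
Picking the cheapest available tutor for each shift independently would cost $183, but that ignores the shift limits.
An optimal schedule: Block 1→Cho, Block 2→Fong, Block 3→Huang, Block 4→Huang, Block 5→Tran, Block 6→Tanaka, Block 7→Tanaka+Cho, Block 8→Tran.
Total: 23 + 27 + 21 + 21 + 19 + 22 + 22 + 23 + 19 = $197.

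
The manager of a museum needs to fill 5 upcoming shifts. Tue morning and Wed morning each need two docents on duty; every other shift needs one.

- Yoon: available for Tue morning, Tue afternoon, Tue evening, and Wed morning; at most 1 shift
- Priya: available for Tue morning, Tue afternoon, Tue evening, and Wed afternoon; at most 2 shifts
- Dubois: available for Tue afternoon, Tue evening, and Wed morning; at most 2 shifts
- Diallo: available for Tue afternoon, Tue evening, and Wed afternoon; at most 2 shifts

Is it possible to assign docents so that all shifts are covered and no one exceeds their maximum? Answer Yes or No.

No

Total capacity is 7 and 7 slots are needed, so capacity alone doesn't rule it out.
Shifts {Tue morning, Wed morning} need 4 worker-slots in total, but the docents available for any of those shifts (Yoon, Priya, and Dubois) can supply at most 3 among them. So no valid schedule exists.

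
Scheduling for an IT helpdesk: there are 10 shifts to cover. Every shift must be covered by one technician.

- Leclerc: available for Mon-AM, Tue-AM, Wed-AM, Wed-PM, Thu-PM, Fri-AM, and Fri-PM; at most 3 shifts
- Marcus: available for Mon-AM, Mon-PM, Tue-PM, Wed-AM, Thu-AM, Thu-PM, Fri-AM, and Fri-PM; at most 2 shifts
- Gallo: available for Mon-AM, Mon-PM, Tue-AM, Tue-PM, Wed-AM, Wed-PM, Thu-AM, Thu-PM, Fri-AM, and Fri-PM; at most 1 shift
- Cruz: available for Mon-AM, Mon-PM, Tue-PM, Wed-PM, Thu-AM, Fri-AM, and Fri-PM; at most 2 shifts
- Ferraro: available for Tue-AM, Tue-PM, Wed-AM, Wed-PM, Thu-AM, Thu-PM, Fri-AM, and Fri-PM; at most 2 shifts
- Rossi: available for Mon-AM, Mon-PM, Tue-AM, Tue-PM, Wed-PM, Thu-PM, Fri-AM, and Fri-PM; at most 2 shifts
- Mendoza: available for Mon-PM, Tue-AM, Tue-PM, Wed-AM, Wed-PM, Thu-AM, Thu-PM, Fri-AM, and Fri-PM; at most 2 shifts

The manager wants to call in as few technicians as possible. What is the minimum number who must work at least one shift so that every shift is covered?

5

10 slots to fill and no one can take more than 3, so at least ⌈10/3⌉ = 4 technicians are needed.
Any 4 technicians together have capacity at most 3+2+2+2 = 9 < 10 slots, so 4 can never suffice.
Leclerc, Marcus, Gallo, Cruz, and Ferraro alone can cover everything: Mon-AM→Leclerc, Mon-PM→Marcus, Tue-AM→Leclerc, Tue-PM→Marcus, Wed-AM→Leclerc, Wed-PM→Gallo, Thu-AM→Cruz, Thu-PM→Ferraro, Fri-AM→Cruz, Fri-PM→Ferraro.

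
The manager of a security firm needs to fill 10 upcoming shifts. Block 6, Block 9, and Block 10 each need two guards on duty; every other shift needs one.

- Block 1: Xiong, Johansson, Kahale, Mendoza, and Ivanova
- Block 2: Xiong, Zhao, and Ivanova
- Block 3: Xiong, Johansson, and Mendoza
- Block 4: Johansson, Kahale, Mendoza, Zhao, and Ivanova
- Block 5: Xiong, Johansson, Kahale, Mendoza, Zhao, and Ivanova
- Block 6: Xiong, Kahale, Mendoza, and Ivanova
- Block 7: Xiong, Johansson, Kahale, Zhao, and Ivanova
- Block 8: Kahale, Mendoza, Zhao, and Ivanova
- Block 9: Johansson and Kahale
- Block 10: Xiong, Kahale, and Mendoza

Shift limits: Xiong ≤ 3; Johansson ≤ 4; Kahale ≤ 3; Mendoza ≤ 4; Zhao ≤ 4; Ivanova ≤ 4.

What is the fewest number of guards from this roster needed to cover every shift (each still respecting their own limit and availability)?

4

13 slots to fill and no one can take more than 4, so at least ⌈13/4⌉ = 4 guards are needed.
Xiong, Johansson, Kahale, and Mendoza alone can cover everything: Block 1→Johansson, Block 2→Xiong, Block 3→Xiong, Block 4→Johansson, Block 5→Mendoza, Block 6→Xiong+Mendoza, Block 7→Johansson, Block 8→Kahale, Block 9→Johansson+Kahale, Block 10→Kahale+Mendoza.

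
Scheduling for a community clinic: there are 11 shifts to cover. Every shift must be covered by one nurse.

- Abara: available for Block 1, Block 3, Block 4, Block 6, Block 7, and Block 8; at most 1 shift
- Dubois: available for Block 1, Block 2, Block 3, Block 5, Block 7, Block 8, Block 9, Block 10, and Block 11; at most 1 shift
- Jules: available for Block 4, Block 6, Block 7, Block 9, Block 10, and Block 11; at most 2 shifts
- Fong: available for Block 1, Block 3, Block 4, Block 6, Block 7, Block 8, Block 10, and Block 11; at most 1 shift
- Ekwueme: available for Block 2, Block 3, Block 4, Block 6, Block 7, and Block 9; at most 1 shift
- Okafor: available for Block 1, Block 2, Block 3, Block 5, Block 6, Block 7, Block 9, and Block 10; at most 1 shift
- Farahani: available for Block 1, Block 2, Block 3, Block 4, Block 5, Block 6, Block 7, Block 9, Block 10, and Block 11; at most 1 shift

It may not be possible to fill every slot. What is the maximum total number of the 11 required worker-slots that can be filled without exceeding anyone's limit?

Total capacity across all nurses is 1+1+2+1+1+1+1 = 8, and 11 slots are needed, so at most 8 can be filled.
An assignment achieving 8: Block 1→Fong, Block 2→Ekwueme, Block 4→Jules, Block 5→Dubois, Block 8→Abara, Block 9→Okafor, Block 10→Farahani, Block 11→Jules.
Loads: Abara 1/1, Dubois 1/1, Jules 2/2, Fong 1/1, Ekwueme 1/1, Okafor 1/1, Farahani 1/1.

8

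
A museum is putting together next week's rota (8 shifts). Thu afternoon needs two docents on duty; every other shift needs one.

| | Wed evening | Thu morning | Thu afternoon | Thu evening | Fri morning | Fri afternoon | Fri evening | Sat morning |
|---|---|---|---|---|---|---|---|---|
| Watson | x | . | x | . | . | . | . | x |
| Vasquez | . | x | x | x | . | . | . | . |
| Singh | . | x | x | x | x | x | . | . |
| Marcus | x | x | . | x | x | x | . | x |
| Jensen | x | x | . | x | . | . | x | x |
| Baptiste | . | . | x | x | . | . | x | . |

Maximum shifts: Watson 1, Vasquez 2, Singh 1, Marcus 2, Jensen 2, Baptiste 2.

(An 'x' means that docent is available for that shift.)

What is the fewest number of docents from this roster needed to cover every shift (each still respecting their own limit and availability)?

9 slots to fill and no one can take more than 2, so at least ⌈9/2⌉ = 5 docents are needed.
Watson, Vasquez, Marcus, Jensen, and Baptiste alone can cover everything: Wed evening→Watson, Thu morning→Vasquez, Thu afternoon→Vasquez+Baptiste, Thu evening→Baptiste, Fri morning→Marcus, Fri afternoon→Marcus, Fri evening→Jensen, Sat morning→Jensen.

5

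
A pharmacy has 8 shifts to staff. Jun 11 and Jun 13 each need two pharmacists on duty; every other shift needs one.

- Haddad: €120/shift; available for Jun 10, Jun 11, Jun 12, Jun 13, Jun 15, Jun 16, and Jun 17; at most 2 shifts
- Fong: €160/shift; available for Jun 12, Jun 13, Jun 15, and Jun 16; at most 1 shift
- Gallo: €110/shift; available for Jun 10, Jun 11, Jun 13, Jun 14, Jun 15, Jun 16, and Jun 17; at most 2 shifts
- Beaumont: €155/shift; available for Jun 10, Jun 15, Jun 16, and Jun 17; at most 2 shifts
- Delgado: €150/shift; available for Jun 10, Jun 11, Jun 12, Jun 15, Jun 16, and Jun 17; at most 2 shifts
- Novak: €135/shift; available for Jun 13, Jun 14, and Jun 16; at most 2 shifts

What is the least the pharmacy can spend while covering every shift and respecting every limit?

Picking the cheapest available pharmacist for each shift independently would cost €1130, but that ignores the shift limits.
An optimal schedule: Jun 10→Delgado, Jun 11→Gallo+Haddad, Jun 12→Delgado, Jun 13→Haddad+Novak, Jun 14→Gallo, Jun 15→Beaumont, Jun 16→Novak, Jun 17→Beaumont.
Total: 150 + 110 + 120 + 150 + 120 + 135 + 110 + 155 + 135 + 155 = €1340.

€1340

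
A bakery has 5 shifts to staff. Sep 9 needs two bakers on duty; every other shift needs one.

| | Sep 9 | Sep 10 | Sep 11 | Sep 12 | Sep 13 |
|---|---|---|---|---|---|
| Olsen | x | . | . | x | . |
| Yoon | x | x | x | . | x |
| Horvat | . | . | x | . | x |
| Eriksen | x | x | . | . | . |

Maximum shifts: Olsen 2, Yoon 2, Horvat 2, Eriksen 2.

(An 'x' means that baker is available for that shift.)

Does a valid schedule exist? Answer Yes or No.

Sep 12 can only be covered by Olsen, so that assignment is forced.
One valid schedule: Sep 9→Olsen+Eriksen, Sep 10→Yoon, Sep 11→Yoon, Sep 12→Olsen, Sep 13→Horvat.
Loads: Olsen 2/2, Yoon 2/2, Horvat 1/2, Eriksen 1/2 — all within limits.

Yes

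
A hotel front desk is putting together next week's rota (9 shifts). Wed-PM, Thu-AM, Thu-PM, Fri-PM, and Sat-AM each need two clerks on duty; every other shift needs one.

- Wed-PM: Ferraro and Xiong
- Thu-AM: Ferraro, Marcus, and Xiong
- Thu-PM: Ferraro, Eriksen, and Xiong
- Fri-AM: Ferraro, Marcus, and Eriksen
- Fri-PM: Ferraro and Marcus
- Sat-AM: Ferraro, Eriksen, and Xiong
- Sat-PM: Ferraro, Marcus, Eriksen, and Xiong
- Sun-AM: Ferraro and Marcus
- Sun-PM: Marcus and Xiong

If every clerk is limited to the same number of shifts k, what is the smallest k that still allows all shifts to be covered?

With 4 clerks and 14 worker-slots to fill, someone must work at least ⌈14/4⌉ = 4 shifts, so k ≥ 4.
k = 4 works: Wed-PM→Ferraro+Xiong, Thu-AM→Ferraro+Marcus, Thu-PM→Eriksen+Xiong, Fri-AM→Marcus, Fri-PM→Ferraro+Marcus, Sat-AM→Eriksen+Xiong, Sat-PM→Eriksen, Sun-AM→Ferraro, Sun-PM→Marcus.
Loads: Ferraro 4, Marcus 4, Eriksen 3, Xiong 3 — all ≤ 4.

4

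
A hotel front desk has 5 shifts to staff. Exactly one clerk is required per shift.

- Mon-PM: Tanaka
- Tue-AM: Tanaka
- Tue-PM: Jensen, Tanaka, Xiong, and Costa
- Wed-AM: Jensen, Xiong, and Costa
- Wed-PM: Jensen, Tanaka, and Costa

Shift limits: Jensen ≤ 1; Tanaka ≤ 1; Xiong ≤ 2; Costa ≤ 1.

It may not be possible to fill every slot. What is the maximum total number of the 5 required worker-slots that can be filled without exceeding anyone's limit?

Total capacity across all clerks is 1+1+2+1 = 5, and 5 slots are needed, so at most 5 can be filled.
Shifts {Mon-PM, Tue-AM} need 2 slots but only Tanaka are available for them, supplying at most 1 — so at least 1 slot must go unfilled.
An assignment achieving 4: Mon-PM→Tanaka, Tue-PM→Xiong, Wed-AM→Jensen, Wed-PM→Costa.
Loads: Jensen 1/1, Tanaka 1/1, Xiong 1/2, Costa 1/1.

4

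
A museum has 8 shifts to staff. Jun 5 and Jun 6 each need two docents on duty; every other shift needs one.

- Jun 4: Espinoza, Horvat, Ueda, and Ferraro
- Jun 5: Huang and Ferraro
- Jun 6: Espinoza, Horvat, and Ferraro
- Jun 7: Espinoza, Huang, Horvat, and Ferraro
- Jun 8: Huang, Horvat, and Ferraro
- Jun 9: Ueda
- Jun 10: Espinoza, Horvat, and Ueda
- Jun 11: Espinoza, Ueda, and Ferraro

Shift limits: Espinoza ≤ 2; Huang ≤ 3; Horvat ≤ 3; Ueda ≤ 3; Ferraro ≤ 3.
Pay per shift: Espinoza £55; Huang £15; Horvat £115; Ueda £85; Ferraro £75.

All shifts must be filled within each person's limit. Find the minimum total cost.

£550

Jun 5 can only be covered by Huang and Ferraro, so that assignment is forced.
Jun 9 can only be covered by Ueda, so that assignment is forced.
Picking the cheapest available docent for each shift independently would cost £500, but that ignores the shift limits.
An optimal schedule: Jun 4→Ueda, Jun 5→Huang+Ferraro, Jun 6→Espinoza+Ferraro, Jun 7→Huang, Jun 8→Huang, Jun 9→Ueda, Jun 10→Espinoza, Jun 11→Ferraro.
Total: 85 + 15 + 75 + 55 + 75 + 15 + 15 + 85 + 55 + 75 = £550.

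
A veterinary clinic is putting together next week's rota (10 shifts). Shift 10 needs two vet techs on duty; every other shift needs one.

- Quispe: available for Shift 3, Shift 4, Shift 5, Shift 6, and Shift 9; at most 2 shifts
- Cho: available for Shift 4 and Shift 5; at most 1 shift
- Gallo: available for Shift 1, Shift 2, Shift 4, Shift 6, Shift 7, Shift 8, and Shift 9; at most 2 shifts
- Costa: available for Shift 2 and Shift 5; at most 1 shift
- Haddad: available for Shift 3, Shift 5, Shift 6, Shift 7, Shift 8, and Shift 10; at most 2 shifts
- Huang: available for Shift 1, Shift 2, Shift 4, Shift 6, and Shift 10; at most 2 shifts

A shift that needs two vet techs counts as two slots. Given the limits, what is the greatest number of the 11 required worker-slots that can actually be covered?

10

Total capacity across all vet techs is 2+1+2+1+2+2 = 10, and 11 slots are needed, so at most 10 can be filled.
An assignment achieving 10: Shift 1→Gallo, Shift 2→Costa, Shift 3→Quispe, Shift 4→Cho, Shift 6→Huang, Shift 7→Gallo, Shift 8→Haddad, Shift 9→Quispe, Shift 10→Haddad+Huang.
Loads: Quispe 2/2, Cho 1/1, Gallo 2/2, Costa 1/1, Haddad 2/2, Huang 2/2.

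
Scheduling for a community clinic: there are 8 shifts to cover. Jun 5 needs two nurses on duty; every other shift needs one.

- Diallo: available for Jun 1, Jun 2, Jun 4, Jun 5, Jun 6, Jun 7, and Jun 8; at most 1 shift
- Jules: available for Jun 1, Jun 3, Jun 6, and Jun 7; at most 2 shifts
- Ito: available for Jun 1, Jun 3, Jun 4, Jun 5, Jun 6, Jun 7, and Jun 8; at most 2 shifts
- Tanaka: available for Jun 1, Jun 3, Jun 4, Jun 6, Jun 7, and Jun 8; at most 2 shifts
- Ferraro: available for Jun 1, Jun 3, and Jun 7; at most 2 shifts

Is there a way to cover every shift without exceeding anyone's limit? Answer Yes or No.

No

Total capacity is 9 and 9 slots are needed, so capacity alone doesn't rule it out.
Shifts {Jun 2, Jun 5} need 3 worker-slots in total, but the nurses available for any of those shifts (Diallo and Ito) can supply at most 2 among them. So no valid schedule exists.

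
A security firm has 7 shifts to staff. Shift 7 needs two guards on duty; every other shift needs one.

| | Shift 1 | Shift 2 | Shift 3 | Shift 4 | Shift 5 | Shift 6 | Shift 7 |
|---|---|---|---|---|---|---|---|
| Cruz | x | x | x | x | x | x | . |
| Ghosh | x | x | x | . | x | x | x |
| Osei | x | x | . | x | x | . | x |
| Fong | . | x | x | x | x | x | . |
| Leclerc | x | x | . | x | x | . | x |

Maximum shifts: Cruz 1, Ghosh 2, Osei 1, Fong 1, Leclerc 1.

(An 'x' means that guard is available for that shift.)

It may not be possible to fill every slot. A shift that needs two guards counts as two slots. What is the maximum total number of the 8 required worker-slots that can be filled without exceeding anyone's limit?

Total capacity across all guards is 1+2+1+1+1 = 6, and 8 slots are needed, so at most 6 can be filled.
An assignment achieving 6: Shift 1→Leclerc, Shift 3→Cruz, Shift 4→Fong, Shift 6→Ghosh, Shift 7→Ghosh+Osei.
Loads: Cruz 1/1, Ghosh 2/2, Osei 1/1, Fong 1/1, Leclerc 1/1.

6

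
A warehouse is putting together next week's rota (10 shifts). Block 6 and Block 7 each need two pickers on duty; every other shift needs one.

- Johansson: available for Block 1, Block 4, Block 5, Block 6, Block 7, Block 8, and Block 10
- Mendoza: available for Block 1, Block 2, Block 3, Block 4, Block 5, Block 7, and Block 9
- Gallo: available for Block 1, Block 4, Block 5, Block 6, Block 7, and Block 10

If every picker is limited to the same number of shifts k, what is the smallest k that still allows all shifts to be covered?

With 3 pickers and 12 worker-slots to fill, someone must work at least ⌈12/3⌉ = 4 shifts, so k ≥ 4.
k = 4 works: Block 1→Johansson, Block 2→Mendoza, Block 3→Mendoza, Block 4→Gallo, Block 5→Gallo, Block 6→Johansson+Gallo, Block 7→Mendoza+Gallo, Block 8→Johansson, Block 9→Mendoza, Block 10→Johansson.
Loads: Johansson 4, Mendoza 4, Gallo 4 — all ≤ 4.

4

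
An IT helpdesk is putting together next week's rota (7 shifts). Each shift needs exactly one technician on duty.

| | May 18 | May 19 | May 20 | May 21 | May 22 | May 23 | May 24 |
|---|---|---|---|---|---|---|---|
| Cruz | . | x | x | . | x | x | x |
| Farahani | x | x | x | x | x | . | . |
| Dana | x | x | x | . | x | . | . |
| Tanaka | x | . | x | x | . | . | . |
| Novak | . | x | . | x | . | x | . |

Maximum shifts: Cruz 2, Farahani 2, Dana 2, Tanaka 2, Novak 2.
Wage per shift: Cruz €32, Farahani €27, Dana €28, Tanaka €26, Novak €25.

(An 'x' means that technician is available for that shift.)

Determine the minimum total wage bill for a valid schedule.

€188

May 24 can only be covered by Cruz, so that assignment is forced.
Picking the cheapest available technician for each shift independently would cost €186, but that ignores the shift limits.
An optimal schedule: May 18→Tanaka, May 19→Farahani, May 20→Tanaka, May 21→Novak, May 22→Farahani, May 23→Novak, May 24→Cruz.
Total: 26 + 27 + 26 + 25 + 27 + 25 + 32 = €188.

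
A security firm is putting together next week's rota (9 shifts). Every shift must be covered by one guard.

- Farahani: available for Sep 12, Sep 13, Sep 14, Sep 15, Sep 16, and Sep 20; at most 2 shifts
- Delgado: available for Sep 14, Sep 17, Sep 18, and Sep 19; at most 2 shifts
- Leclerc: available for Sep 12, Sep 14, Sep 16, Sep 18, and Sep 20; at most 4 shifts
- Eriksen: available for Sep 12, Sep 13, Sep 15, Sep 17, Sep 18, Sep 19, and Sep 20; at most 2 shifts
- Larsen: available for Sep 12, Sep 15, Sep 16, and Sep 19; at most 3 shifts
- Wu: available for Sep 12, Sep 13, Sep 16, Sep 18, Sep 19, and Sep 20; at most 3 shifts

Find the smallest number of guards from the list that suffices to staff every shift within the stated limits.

3

9 slots to fill and no one can take more than 4, so at least ⌈9/4⌉ = 3 guards are needed.
Leclerc, Eriksen, and Larsen alone can cover everything: Sep 12→Larsen, Sep 13→Eriksen, Sep 14→Leclerc, Sep 15→Larsen, Sep 16→Leclerc, Sep 17→Eriksen, Sep 18→Leclerc, Sep 19→Larsen, Sep 20→Leclerc.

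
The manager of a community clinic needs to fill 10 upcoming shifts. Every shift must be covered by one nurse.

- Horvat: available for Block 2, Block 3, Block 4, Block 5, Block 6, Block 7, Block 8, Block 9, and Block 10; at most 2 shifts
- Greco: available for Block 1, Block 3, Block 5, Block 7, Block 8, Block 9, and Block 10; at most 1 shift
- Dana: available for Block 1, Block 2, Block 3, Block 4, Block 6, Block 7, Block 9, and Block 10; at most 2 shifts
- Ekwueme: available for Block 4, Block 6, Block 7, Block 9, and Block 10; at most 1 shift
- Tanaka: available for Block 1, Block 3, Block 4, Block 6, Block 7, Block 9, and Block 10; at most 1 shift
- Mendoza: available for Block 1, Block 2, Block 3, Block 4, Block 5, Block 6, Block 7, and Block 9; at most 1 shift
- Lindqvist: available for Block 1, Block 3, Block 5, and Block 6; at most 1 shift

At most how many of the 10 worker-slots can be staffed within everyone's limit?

9

Total capacity across all nurses is 2+1+2+1+1+1+1 = 9, and 10 slots are needed, so at most 9 can be filled.
An assignment achieving 9: Block 1→Dana, Block 2→Horvat, Block 3→Tanaka, Block 4→Dana, Block 5→Greco, Block 6→Lindqvist, Block 7→Mendoza, Block 8→Horvat, Block 10→Ekwueme.
Loads: Horvat 2/2, Greco 1/1, Dana 2/2, Ekwueme 1/1, Tanaka 1/1, Mendoza 1/1, Lindqvist 1/1.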